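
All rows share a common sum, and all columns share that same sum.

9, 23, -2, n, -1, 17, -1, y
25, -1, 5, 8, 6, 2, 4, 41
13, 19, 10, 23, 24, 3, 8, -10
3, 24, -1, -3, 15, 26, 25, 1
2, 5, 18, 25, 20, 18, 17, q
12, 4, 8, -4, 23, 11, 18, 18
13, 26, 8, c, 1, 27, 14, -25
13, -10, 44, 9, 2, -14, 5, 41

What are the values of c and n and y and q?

c = 26, n = 6, y = 39, q = -15

Rows 2 and 3 both sum to 90, so that's the common total.
The known cells in row 7 total 64, leaving 90 − 64 = 26 for the blank.
The known cells in row 5 total 105, leaving 90 − 105 = -15 for the blank.
The known cells in column 8 total 51, leaving 90 − 51 = 39 for the blank.
The known cells in row 1 total 84, leaving 90 − 84 = 6 for the blank.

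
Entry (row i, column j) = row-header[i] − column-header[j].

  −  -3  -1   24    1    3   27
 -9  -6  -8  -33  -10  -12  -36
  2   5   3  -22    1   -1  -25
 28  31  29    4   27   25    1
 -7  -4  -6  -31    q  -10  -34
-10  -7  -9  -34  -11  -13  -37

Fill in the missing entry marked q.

-7 − 1 = -8.

-8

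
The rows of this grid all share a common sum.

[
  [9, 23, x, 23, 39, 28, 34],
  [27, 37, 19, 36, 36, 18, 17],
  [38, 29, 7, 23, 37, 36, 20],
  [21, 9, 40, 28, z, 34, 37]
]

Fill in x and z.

x = 34, z = 21

The complete rows each total 190.
Row 1 is missing 190 − 156 = 34 (since 9 + 23 + 23 + 39 + 28 + 34 = 156).
Row 4 is missing 190 − 169 = 21 (since 21 + 9 + 40 + 28 + 34 + 37 = 169).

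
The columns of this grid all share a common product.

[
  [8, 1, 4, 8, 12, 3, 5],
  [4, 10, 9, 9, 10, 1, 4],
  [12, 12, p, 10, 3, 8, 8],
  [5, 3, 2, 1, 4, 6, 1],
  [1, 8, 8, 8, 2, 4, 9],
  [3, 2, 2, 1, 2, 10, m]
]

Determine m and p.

Columns 2 and 6 each multiply to 5760, so every column has product 5760.
Column 7: 5×4×8×1×9 = 1440, so the missing entry is 5760 ÷ 1440 = 4.
Column 3: 4×9×2×8×2 = 1152, so the missing entry is 5760 ÷ 1152 = 5.

m = 4, p = 5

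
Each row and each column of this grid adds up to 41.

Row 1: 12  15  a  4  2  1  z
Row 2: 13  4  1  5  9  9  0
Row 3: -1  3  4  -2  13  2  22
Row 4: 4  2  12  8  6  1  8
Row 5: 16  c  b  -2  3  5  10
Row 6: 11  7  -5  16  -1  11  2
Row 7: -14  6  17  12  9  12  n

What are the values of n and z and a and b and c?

n = -1, z = 0, a = 7, b = 5, c = 4

The known cells in row 7 total 42, leaving 41 − 42 = -1 for the blank.
The known cells in column 7 total 41, leaving 41 − 41 = 0 for the blank.
The known cells in row 1 total 34, leaving 41 − 34 = 7 for the blank.
The known cells in column 3 total 36, leaving 41 − 36 = 5 for the blank.
The known cells in row 5 total 37, leaving 41 − 37 = 4 for the blank.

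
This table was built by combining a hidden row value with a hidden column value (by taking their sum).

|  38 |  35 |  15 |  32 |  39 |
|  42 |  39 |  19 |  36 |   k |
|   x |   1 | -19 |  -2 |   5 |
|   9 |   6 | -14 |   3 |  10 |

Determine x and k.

The difference between any two rows is the same in every column — this is an addition table with the headers hidden.
Row 3 minus row 1 is 1 − 35 = -34, so its entry in column 1 is 38 + (-34) = 4.
Row 2 minus row 1 is 39 − 35 = 4, so its entry in column 5 is 39 + 4 = 43.

x = 4, k = 43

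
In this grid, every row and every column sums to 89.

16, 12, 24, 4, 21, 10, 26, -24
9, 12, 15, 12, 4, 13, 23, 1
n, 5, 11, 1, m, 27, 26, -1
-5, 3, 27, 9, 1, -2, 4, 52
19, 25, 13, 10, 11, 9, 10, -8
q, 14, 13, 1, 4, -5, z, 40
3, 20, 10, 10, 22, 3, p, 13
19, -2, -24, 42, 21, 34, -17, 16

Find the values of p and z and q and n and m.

Column 5: 21 + 4 + 1 + 11 + 4 + 22 + 21 = 84, so its missing entry is 89 − 84 = 5.
Row 3: 5 + 11 + 1 + 5 + 27 + 26 − 1 = 74, so its missing entry is 89 − 74 = 15.
Column 1: 16 + 9 + 15 − 5 + 19 + 3 + 19 = 76, so its missing entry is 89 − 76 = 13.
Row 6: 13 + 14 + 13 + 1 + 4 − 5 + 40 = 80, so its missing entry is 89 − 80 = 9.
Row 7: 3 + 20 + 10 + 10 + 22 + 3 + 13 = 81, so its missing entry is 89 − 81 = 8.

p = 8, z = 9, q = 13, n = 15, m = 5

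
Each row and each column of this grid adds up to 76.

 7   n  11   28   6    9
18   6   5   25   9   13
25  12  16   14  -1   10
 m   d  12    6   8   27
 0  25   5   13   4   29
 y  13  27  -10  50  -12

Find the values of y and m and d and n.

y = 8, m = 18, d = 5, n = 15

The known cells in row 1 total 61, leaving 76 − 61 = 15 for the blank.
The known cells in column 2 total 71, leaving 76 − 71 = 5 for the blank.
The known cells in row 6 total 68, leaving 76 − 68 = 8 for the blank.
The known cells in row 4 total 58, leaving 76 − 58 = 18 for the blank.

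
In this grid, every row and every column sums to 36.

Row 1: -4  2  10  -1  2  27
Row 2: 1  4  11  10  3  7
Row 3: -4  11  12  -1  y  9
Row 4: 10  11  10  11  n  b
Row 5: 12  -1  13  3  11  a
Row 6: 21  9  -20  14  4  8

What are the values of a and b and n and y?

Row 5 has 12 − 1 + 13 + 3 + 11 = 38; the blank must be 36 − 38 = -2.
Column 6 has 27 + 7 + 9 − 2 + 8 = 49; the blank must be 36 − 49 = -13.
Row 4 has 10 + 11 + 10 + 11 − 13 = 29; the blank must be 36 − 29 = 7.
Row 3 has -4 + 11 + 12 − 1 + 9 = 27; the blank must be 36 − 27 = 9.

a = -2, b = -13, n = 7, y = 9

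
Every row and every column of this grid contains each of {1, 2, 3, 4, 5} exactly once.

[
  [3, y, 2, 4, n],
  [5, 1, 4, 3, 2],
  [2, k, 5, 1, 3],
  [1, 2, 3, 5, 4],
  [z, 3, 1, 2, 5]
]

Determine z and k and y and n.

At (row 5, col 1): row 5 already has {1, 2, 3, 5}, so the value is 4.
At (row 1, col 5): column 5 already has {2, 3, 4, 5}, so the value is 1.
At (row 1, col 2): row 1 already has {1, 2, 3, 4}, so the value is 5.
For row 3, column 2: row 3 already has {1, 2, 3, 5}; that leaves 4.

z = 4, k = 4, y = 5, n = 1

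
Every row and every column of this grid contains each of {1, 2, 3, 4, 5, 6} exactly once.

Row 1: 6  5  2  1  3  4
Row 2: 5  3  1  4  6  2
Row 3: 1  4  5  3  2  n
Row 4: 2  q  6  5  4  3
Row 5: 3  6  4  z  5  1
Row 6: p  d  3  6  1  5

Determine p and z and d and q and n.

p = 4, z = 2, d = 2, q = 1, n = 6

For row 5, column 4: row 5 already has {1, 3, 4, 5, 6}; that leaves 2.
For row 4, column 2: row 4 already has {2, 3, 4, 5, 6}; that leaves 1.
At (row 6, col 2): column 2 already has {1, 3, 4, 5, 6}, so the value is 2.
Cell (6,1): row 6 already has {1, 2, 3, 5, 6} → 4.
Cell (3,6): row 3 already has {1, 2, 3, 4, 5} → 6.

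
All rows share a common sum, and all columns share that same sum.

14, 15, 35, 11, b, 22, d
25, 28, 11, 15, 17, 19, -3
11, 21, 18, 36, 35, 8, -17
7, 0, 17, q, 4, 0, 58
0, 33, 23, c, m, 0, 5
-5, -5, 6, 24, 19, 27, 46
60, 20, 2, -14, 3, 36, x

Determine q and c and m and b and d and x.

q = 26, c = 14, m = 37, b = -3, d = 18, x = 5

Rows 2 and 3 both sum to 112, so that's the common total.
The known cells in row 4 total 86, leaving 112 − 86 = 26 for the blank.
The known cells in column 4 total 98, leaving 112 − 98 = 14 for the blank.
The known cells in row 5 total 75, leaving 112 − 75 = 37 for the blank.
The known cells in column 5 total 115, leaving 112 − 115 = -3 for the blank.
The known cells in row 1 total 94, leaving 112 − 94 = 18 for the blank.
The known cells in row 7 total 107, leaving 112 − 107 = 5 for the blank.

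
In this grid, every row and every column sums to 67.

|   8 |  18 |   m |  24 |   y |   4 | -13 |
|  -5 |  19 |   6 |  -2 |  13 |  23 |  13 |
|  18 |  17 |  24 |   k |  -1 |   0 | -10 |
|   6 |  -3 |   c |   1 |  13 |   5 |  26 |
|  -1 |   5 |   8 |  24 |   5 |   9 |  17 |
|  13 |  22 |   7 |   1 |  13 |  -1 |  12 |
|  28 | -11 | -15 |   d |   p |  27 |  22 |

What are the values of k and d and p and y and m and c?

k = 19, d = 0, p = 16, y = 8, m = 18, c = 19

Row 3: 18 + 17 + 24 − 1 + 0 − 10 = 48, so its missing entry is 67 − 48 = 19.
Row 4: 6 − 3 + 1 + 13 + 5 + 26 = 48, so its missing entry is 67 − 48 = 19.
Column 3: 6 + 24 + 19 + 8 + 7 − 15 = 49, so its missing entry is 67 − 49 = 18.
Row 1: 8 + 18 + 18 + 24 + 4 − 13 = 59, so its missing entry is 67 − 59 = 8.
Column 5: 8 + 13 − 1 + 13 + 5 + 13 = 51, so its missing entry is 67 − 51 = 16.
Row 7: 28 − 11 − 15 + 16 + 27 + 22 = 67, so its missing entry is 67 − 67 = 0.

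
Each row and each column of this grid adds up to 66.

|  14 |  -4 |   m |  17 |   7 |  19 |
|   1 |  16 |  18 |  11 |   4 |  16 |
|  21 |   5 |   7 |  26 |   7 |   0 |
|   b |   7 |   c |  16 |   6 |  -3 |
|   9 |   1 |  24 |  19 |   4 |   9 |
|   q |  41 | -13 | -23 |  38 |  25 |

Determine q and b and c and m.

Row 1: 14 − 4 + 17 + 7 + 19 = 53, so its missing entry is 66 − 53 = 13.
Column 3: 13 + 18 + 7 + 24 − 13 = 49, so its missing entry is 66 − 49 = 17.
Row 6: 41 − 13 − 23 + 38 + 25 = 68, so its missing entry is 66 − 68 = -2.
Row 4: 7 + 17 + 16 + 6 − 3 = 43, so its missing entry is 66 − 43 = 23.

q = -2, b = 23, c = 17, m = 13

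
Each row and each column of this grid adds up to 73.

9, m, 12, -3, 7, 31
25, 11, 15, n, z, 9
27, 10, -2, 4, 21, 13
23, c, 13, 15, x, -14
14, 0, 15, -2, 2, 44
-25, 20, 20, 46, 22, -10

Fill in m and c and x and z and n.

Row 1 has 9 + 12 − 3 + 7 + 31 = 56; the blank must be 73 − 56 = 17.
Column 2 has 17 + 11 + 10 + 0 + 20 = 58; the blank must be 73 − 58 = 15.
Row 4 has 23 + 15 + 13 + 15 − 14 = 52; the blank must be 73 − 52 = 21.
Column 5 has 7 + 21 + 21 + 2 + 22 = 73; the blank must be 73 − 73 = 0.
Row 2 has 25 + 11 + 15 + 0 + 9 = 60; the blank must be 73 − 60 = 13.

m = 17, c = 15, x = 21, z = 0, n = 13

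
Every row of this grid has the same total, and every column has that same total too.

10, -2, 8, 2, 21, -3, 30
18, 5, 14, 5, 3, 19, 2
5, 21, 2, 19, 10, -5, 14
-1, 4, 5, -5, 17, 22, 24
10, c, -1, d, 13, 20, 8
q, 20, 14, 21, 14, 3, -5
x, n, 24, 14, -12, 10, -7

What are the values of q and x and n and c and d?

Rows 1 and 2 both sum to 66, so that's the common total.
Column 4 has 2 + 5 + 19 − 5 + 21 + 14 = 56; the blank must be 66 − 56 = 10.
Row 6 has 20 + 14 + 21 + 14 + 3 − 5 = 67; the blank must be 66 − 67 = -1.
Column 1 has 10 + 18 + 5 − 1 + 10 − 1 = 41; the blank must be 66 − 41 = 25.
Row 7 has 25 + 24 + 14 − 12 + 10 − 7 = 54; the blank must be 66 − 54 = 12.
Row 5 has 10 − 1 + 10 + 13 + 20 + 8 = 60; the blank must be 66 − 60 = 6.

q = -1, x = 25, n = 12, c = 6, d = 10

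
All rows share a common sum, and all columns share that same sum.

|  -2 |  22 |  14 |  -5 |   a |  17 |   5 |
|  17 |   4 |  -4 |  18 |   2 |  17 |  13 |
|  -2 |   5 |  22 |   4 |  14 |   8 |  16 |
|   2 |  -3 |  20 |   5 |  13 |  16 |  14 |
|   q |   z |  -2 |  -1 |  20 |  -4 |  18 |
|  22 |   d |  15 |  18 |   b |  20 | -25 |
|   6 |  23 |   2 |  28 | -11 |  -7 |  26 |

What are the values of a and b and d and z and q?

Rows 2 and 3 both sum to 67, so that's the common total.
The known cells in column 1 total 43, leaving 67 − 43 = 24 for the blank.
The known cells in row 1 total 51, leaving 67 − 51 = 16 for the blank.
The known cells in column 5 total 54, leaving 67 − 54 = 13 for the blank.
The known cells in row 6 total 63, leaving 67 − 63 = 4 for the blank.
The known cells in row 5 total 55, leaving 67 − 55 = 12 for the blank.

a = 16, b = 13, d = 4, z = 12, q = 24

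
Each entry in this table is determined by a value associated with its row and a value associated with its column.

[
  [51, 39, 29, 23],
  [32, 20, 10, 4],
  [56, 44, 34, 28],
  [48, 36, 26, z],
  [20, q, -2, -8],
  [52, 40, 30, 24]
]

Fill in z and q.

The difference between any two rows is the same in every column — this is an addition table with the headers hidden.
Row 4 minus row 1 is 26 − 29 = -3, so its entry in column 4 is 23 + (-3) = 20.
Row 5 minus row 1 is -2 − 29 = -31, so its entry in column 2 is 39 + (-31) = 8.

z = 20, q = 8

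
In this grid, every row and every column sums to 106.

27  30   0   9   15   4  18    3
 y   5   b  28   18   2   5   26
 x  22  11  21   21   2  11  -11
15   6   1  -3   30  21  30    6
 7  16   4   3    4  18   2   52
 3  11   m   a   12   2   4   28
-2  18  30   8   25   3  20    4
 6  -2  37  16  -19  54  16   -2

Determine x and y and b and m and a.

x = 29, y = 21, b = 1, m = 22, a = 24

Column 4 has 9 + 28 + 21 − 3 + 3 + 8 + 16 = 82; the blank must be 106 − 82 = 24.
Row 3 has 22 + 11 + 21 + 21 + 2 + 11 − 11 = 77; the blank must be 106 − 77 = 29.
Column 1 has 27 + 29 + 15 + 7 + 3 − 2 + 6 = 85; the blank must be 106 − 85 = 21.
Row 2 has 21 + 5 + 28 + 18 + 2 + 5 + 26 = 105; the blank must be 106 − 105 = 1.
Row 6 has 3 + 11 + 24 + 12 + 2 + 4 + 28 = 84; the blank must be 106 − 84 = 22.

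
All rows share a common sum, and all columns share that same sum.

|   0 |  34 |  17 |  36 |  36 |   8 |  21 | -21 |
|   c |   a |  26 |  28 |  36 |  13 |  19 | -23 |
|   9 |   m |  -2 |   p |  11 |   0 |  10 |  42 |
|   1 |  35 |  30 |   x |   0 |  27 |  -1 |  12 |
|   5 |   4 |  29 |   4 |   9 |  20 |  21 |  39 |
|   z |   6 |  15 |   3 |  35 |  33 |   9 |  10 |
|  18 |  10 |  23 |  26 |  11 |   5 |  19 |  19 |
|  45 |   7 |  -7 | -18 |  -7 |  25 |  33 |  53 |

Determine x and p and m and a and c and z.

x = 27, p = 25, m = 36, a = -1, c = 33, z = 20

Rows 1 and 5 both sum to 131, so that's the common total.
Row 4: 1 + 35 + 30 + 0 + 27 − 1 + 12 = 104, so its missing entry is 131 − 104 = 27.
Column 4: 36 + 28 + 27 + 4 + 3 + 26 − 18 = 106, so its missing entry is 131 − 106 = 25.
Row 3: 9 − 2 + 25 + 11 + 0 + 10 + 42 = 95, so its missing entry is 131 − 95 = 36.
Column 2: 34 + 36 + 35 + 4 + 6 + 10 + 7 = 132, so its missing entry is 131 − 132 = -1.
Row 6: 6 + 15 + 3 + 35 + 33 + 9 + 10 = 111, so its missing entry is 131 − 111 = 20.
Row 2: -1 + 26 + 28 + 36 + 13 + 19 − 23 = 98, so its missing entry is 131 − 98 = 33.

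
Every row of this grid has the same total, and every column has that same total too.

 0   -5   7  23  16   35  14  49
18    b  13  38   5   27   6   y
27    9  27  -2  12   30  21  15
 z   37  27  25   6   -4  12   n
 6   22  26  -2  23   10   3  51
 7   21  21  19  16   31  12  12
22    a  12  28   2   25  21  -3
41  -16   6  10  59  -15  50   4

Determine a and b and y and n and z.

Rows 1 and 3 both sum to 139, so that's the common total.
The known cells in row 7 total 107, leaving 139 − 107 = 32 for the blank.
The known cells in column 2 total 100, leaving 139 − 100 = 39 for the blank.
The known cells in column 1 total 121, leaving 139 − 121 = 18 for the blank.
The known cells in row 4 total 121, leaving 139 − 121 = 18 for the blank.
The known cells in row 2 total 146, leaving 139 − 146 = -7 for the blank.

a = 32, b = 39, y = -7, n = 18, z = 18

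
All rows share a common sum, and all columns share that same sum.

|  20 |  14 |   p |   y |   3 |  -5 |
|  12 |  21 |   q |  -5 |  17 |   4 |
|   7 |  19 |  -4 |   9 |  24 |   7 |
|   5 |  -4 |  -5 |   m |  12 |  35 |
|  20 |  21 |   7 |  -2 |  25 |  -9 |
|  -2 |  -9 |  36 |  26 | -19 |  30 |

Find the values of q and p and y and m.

Rows 3 and 5 both sum to 62, so that's the common total.
The known cells in row 2 total 49, leaving 62 − 49 = 13 for the blank.
The known cells in column 3 total 47, leaving 62 − 47 = 15 for the blank.
The known cells in row 4 total 43, leaving 62 − 43 = 19 for the blank.
The known cells in row 1 total 47, leaving 62 − 47 = 15 for the blank.

q = 13, p = 15, y = 15, m = 19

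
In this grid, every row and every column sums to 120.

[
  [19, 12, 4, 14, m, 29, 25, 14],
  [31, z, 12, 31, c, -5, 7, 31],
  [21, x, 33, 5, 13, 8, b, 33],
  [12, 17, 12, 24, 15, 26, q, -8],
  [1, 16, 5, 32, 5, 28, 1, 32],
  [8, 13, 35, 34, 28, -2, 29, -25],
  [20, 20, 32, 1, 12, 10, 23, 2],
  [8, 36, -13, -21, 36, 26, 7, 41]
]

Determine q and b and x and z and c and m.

Row 1: 19 + 12 + 4 + 14 + 29 + 25 + 14 = 117, so its missing entry is 120 − 117 = 3.
Column 5: 3 + 13 + 15 + 5 + 28 + 12 + 36 = 112, so its missing entry is 120 − 112 = 8.
Row 2: 31 + 12 + 31 + 8 − 5 + 7 + 31 = 115, so its missing entry is 120 − 115 = 5.
Column 2: 12 + 5 + 17 + 16 + 13 + 20 + 36 = 119, so its missing entry is 120 − 119 = 1.
Row 3: 21 + 1 + 33 + 5 + 13 + 8 + 33 = 114, so its missing entry is 120 − 114 = 6.
Row 4: 12 + 17 + 12 + 24 + 15 + 26 − 8 = 98, so its missing entry is 120 − 98 = 22.

q = 22, b = 6, x = 1, z = 5, c = 8, m = 3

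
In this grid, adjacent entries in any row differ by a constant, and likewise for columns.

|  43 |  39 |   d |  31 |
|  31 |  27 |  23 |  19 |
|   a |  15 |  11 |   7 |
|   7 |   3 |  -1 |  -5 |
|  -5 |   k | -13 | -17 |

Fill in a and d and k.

a = 19, d = 35, k = -9

Along each row the entries change by -4 per step; down each column they change by -12.
Row 3: from 15 at column 2, stepping by -4 to column 1 gives 19.
Row 1: from 43 at column 1, stepping by -4 to column 3 gives 35.
Row 5: from -5 at column 1, stepping by -4 to column 2 gives -9.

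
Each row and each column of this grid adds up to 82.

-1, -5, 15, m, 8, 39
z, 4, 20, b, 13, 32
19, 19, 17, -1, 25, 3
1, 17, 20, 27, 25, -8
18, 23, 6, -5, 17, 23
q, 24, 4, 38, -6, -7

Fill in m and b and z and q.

Row 6: 24 + 4 + 38 − 6 − 7 = 53, so its missing entry is 82 − 53 = 29.
Column 1: -1 + 19 + 1 + 18 + 29 = 66, so its missing entry is 82 − 66 = 16.
Row 1: -1 − 5 + 15 + 8 + 39 = 56, so its missing entry is 82 − 56 = 26.
Row 2: 16 + 4 + 20 + 13 + 32 = 85, so its missing entry is 82 − 85 = -3.

m = 26, b = -3, z = 16, q = 29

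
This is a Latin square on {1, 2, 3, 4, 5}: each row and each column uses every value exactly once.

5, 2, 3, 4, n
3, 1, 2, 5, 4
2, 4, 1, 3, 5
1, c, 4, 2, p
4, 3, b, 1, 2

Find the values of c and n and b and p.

Cell (4,2): column 2 already has {1, 2, 3, 4} → 5.
Cell (1,5): row 1 already has {2, 3, 4, 5} → 1.
Cell (4,5): row 4 already has {1, 2, 4, 5} → 3.
For row 5, column 3: row 5 already has {1, 2, 3, 4}; that leaves 5.

c = 5, n = 1, b = 5, p = 3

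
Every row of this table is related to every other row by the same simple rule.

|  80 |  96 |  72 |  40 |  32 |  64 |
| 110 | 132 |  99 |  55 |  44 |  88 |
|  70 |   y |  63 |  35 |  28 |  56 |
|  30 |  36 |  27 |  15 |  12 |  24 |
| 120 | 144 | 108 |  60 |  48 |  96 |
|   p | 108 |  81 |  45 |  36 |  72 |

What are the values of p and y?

p = 90, y = 84

Each row is a constant multiple of every other row — this is a multiplication table with the headers hidden.
Row 6 is 81/72 = 9/8 times row 1, so its entry in column 1 is 80 × 9/8 = 90.
Row 3 is 63/72 = 7/8 times row 1, so its entry in column 2 is 96 × 7/8 = 84.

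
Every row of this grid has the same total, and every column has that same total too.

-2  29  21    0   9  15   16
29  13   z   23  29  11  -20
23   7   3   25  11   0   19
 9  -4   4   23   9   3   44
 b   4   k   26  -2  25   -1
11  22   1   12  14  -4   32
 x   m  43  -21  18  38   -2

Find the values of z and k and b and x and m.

z = 3, k = 13, b = 23, x = -5, m = 17

Rows 1 and 3 both sum to 88, so that's the common total.
The known cells in row 2 total 85, leaving 88 − 85 = 3 for the blank.
The known cells in column 2 total 71, leaving 88 − 71 = 17 for the blank.
The known cells in column 3 total 75, leaving 88 − 75 = 13 for the blank.
The known cells in row 5 total 65, leaving 88 − 65 = 23 for the blank.
The known cells in row 7 total 93, leaving 88 − 93 = -5 for the blank.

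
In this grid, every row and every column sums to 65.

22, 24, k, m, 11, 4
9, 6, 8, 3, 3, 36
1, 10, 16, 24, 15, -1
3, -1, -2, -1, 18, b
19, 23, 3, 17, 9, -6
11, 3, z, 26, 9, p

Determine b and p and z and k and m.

Column 4 has 3 + 24 − 1 + 17 + 26 = 69; the blank must be 65 − 69 = -4.
Row 1 has 22 + 24 − 4 + 11 + 4 = 57; the blank must be 65 − 57 = 8.
Row 4 has 3 − 1 − 2 − 1 + 18 = 17; the blank must be 65 − 17 = 48.
Column 6 has 4 + 36 − 1 + 48 − 6 = 81; the blank must be 65 − 81 = -16.
Row 6 has 11 + 3 + 26 + 9 − 16 = 33; the blank must be 65 − 33 = 32.

b = 48, p = -16, z = 32, k = 8, m = -4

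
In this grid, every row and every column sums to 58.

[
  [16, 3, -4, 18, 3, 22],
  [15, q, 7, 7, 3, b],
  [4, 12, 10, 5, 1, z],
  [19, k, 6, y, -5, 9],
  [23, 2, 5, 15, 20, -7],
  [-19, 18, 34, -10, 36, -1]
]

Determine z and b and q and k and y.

The known cells in column 4 total 35, leaving 58 − 35 = 23 for the blank.
The known cells in row 4 total 52, leaving 58 − 52 = 6 for the blank.
The known cells in column 2 total 41, leaving 58 − 41 = 17 for the blank.
The known cells in row 2 total 49, leaving 58 − 49 = 9 for the blank.
The known cells in row 3 total 32, leaving 58 − 32 = 26 for the blank.

z = 26, b = 9, q = 17, k = 6, y = 23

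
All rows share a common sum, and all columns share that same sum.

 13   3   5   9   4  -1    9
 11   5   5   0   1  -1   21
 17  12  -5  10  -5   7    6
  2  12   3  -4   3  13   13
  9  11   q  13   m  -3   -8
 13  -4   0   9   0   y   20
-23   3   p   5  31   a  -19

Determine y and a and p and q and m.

Rows 1 and 2 both sum to 42, so that's the common total.
The known cells in column 5 total 34, leaving 42 − 34 = 8 for the blank.
The known cells in row 6 total 38, leaving 42 − 38 = 4 for the blank.
The known cells in column 6 total 19, leaving 42 − 19 = 23 for the blank.
The known cells in row 7 total 20, leaving 42 − 20 = 22 for the blank.
The known cells in row 5 total 30, leaving 42 − 30 = 12 for the blank.

y = 4, a = 23, p = 22, q = 12, m = 8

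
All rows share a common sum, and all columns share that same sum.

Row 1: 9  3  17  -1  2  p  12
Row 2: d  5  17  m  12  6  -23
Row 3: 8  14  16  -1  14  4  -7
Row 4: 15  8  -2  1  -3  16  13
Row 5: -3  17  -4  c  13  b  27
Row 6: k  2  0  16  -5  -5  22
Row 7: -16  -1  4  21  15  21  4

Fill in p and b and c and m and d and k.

p = 6, b = 0, c = -2, m = 14, d = 17, k = 18

Rows 3 and 4 both sum to 48, so that's the common total.
The known cells in row 6 total 30, leaving 48 − 30 = 18 for the blank.
The known cells in row 1 total 42, leaving 48 − 42 = 6 for the blank.
The known cells in column 6 total 48, leaving 48 − 48 = 0 for the blank.
The known cells in row 5 total 50, leaving 48 − 50 = -2 for the blank.
The known cells in column 1 total 31, leaving 48 − 31 = 17 for the blank.
The known cells in row 2 total 34, leaving 48 − 34 = 14 for the blank.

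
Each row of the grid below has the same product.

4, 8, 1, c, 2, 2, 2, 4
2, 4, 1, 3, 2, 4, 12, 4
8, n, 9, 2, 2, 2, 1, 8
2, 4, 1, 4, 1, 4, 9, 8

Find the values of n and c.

n = 2, c = 9

Rows 2 and 4 each multiply to 9216, so every row has product 9216.
Row 3: 8×9×2×2×2×1×8 = 4608, so the missing entry is 9216 ÷ 4608 = 2.
Row 1: 4×8×1×2×2×2×4 = 1024, so the missing entry is 9216 ÷ 1024 = 9.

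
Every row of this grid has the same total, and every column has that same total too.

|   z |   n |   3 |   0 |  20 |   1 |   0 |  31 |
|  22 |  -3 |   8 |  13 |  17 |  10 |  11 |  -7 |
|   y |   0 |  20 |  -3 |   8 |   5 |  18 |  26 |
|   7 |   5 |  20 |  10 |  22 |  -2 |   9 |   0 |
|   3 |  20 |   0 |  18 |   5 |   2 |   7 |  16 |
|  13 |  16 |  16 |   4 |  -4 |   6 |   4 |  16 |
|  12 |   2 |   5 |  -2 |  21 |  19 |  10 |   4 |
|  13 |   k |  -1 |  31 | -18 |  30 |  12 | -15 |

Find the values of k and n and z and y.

k = 19, n = 12, z = 4, y = -3

Rows 2 and 4 both sum to 71, so that's the common total.
Row 8 has 13 − 1 + 31 − 18 + 30 + 12 − 15 = 52; the blank must be 71 − 52 = 19.
Column 2 has -3 + 0 + 5 + 20 + 16 + 2 + 19 = 59; the blank must be 71 − 59 = 12.
Row 3 has 0 + 20 − 3 + 8 + 5 + 18 + 26 = 74; the blank must be 71 − 74 = -3.
Row 1 has 12 + 3 + 0 + 20 + 1 + 0 + 31 = 67; the blank must be 71 − 67 = 4.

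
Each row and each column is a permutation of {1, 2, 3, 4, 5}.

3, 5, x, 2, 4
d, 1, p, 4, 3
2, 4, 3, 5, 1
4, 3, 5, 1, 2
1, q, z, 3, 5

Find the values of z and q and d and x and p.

z = 4, q = 2, d = 5, x = 1, p = 2

At (row 1, col 3): row 1 already has {2, 3, 4, 5}, so the value is 1.
At (row 2, col 1): column 1 already has {1, 2, 3, 4}, so the value is 5.
Cell (2,3): row 2 already has {1, 3, 4, 5} → 2.
For row 5, column 3: column 3 already has {1, 2, 3, 5}; that leaves 4.
For row 5, column 2: row 5 already has {1, 3, 4, 5}; that leaves 2.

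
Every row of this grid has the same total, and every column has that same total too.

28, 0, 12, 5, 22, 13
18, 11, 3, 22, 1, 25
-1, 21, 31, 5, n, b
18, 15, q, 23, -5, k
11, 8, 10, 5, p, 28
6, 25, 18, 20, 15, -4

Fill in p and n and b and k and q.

Rows 1 and 2 both sum to 80, so that's the common total.
Row 5 has 11 + 8 + 10 + 5 + 28 = 62; the blank must be 80 − 62 = 18.
Column 5 has 22 + 1 − 5 + 18 + 15 = 51; the blank must be 80 − 51 = 29.
Column 3 has 12 + 3 + 31 + 10 + 18 = 74; the blank must be 80 − 74 = 6.
Row 3 has -1 + 21 + 31 + 5 + 29 = 85; the blank must be 80 − 85 = -5.
Row 4 has 18 + 15 + 6 + 23 − 5 = 57; the blank must be 80 − 57 = 23.

p = 18, n = 29, b = -5, k = 23, q = 6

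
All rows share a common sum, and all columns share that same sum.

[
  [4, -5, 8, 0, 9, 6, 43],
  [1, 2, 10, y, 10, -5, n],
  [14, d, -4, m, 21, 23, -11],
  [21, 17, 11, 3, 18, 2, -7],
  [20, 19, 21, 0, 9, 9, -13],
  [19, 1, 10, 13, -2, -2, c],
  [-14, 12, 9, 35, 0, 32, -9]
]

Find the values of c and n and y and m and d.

c = 26, n = 36, y = 11, m = 3, d = 19

Rows 1 and 4 both sum to 65, so that's the common total.
The known cells in column 2 total 46, leaving 65 − 46 = 19 for the blank.
The known cells in row 3 total 62, leaving 65 − 62 = 3 for the blank.
The known cells in row 6 total 39, leaving 65 − 39 = 26 for the blank.
The known cells in column 7 total 29, leaving 65 − 29 = 36 for the blank.
The known cells in row 2 total 54, leaving 65 − 54 = 11 for the blank.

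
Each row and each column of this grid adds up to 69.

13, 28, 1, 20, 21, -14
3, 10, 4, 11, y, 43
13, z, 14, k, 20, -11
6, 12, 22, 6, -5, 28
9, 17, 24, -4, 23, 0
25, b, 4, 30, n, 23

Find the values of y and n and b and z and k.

y = -2, n = 12, b = -25, z = 27, k = 6

Row 2 has 3 + 10 + 4 + 11 + 43 = 71; the blank must be 69 − 71 = -2.
Column 5 has 21 − 2 + 20 − 5 + 23 = 57; the blank must be 69 − 57 = 12.
Row 6 has 25 + 4 + 30 + 12 + 23 = 94; the blank must be 69 − 94 = -25.
Column 2 has 28 + 10 + 12 + 17 − 25 = 42; the blank must be 69 − 42 = 27.
Row 3 has 13 + 27 + 14 + 20 − 11 = 63; the blank must be 69 − 63 = 6.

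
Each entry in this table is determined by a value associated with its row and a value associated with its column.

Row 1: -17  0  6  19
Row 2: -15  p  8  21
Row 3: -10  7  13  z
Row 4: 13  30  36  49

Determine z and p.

The difference between any two rows is the same in every column — this is an addition table with the headers hidden.
Row 3 minus row 1 is -10 − (-17) = 7, so its entry in column 4 is 19 + 7 = 26.
Row 2 minus row 1 is -15 − (-17) = 2, so its entry in column 2 is 0 + 2 = 2.

z = 26, p = 2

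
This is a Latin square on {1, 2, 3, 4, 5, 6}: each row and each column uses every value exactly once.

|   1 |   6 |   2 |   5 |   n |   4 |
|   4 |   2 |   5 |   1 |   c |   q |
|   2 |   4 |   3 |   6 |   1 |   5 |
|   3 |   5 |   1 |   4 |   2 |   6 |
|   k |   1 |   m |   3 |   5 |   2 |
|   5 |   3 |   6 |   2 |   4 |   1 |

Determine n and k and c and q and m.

At (row 5, col 1): column 1 already has {1, 2, 3, 4, 5}, so the value is 6.
At (row 1, col 5): row 1 already has {1, 2, 4, 5, 6}, so the value is 3.
For row 2, column 6: column 6 already has {1, 2, 4, 5, 6}; that leaves 3.
Cell (5,3): row 5 already has {1, 2, 3, 5, 6} → 4.
Cell (2,5): row 2 already has {1, 2, 3, 4, 5} → 6.

n = 3, k = 6, c = 6, q = 3, m = 4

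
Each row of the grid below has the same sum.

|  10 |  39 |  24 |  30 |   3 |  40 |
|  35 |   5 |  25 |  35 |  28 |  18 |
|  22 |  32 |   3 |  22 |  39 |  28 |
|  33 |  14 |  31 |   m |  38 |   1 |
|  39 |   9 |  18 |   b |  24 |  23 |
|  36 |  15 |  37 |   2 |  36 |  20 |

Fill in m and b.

The complete rows each total 146.
Row 4 is missing 146 − 117 = 29 (since 33 + 14 + 31 + 38 + 1 = 117).
Row 5 is missing 146 − 113 = 33 (since 39 + 9 + 18 + 24 + 23 = 113).

m = 29, b = 33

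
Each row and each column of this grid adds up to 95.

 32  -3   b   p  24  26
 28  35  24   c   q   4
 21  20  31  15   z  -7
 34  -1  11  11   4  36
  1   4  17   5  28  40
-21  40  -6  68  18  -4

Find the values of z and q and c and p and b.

Row 3: 21 + 20 + 31 + 15 − 7 = 80, so its missing entry is 95 − 80 = 15.
Column 5: 24 + 15 + 4 + 28 + 18 = 89, so its missing entry is 95 − 89 = 6.
Column 3: 24 + 31 + 11 + 17 − 6 = 77, so its missing entry is 95 − 77 = 18.
Row 1: 32 − 3 + 18 + 24 + 26 = 97, so its missing entry is 95 − 97 = -2.
Row 2: 28 + 35 + 24 + 6 + 4 = 97, so its missing entry is 95 − 97 = -2.

z = 15, q = 6, c = -2, p = -2, b = 18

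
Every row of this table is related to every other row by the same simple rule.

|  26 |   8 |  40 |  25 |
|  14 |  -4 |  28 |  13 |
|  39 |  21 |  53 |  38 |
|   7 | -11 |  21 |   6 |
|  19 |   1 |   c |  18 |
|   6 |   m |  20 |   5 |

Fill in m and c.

The difference between any two rows is the same in every column — this is an addition table with the headers hidden.
Row 6 minus row 1 is 5 − 25 = -20, so its entry in column 2 is 8 + (-20) = -12.
Row 5 minus row 1 is 18 − 25 = -7, so its entry in column 3 is 40 + (-7) = 33.

m = -12, c = 33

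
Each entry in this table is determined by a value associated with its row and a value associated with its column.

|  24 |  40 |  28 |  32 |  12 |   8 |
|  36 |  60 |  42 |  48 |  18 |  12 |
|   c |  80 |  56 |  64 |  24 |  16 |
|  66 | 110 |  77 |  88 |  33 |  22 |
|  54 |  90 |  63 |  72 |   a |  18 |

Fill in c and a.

Each row is a constant multiple of every other row — this is a multiplication table with the headers hidden.
Row 3 is 64/32 = 2/1 times row 1, so its entry in column 1 is 24 × 2/1 = 48.
Row 5 is 72/32 = 9/4 times row 1, so its entry in column 5 is 12 × 9/4 = 27.

c = 48, a = 27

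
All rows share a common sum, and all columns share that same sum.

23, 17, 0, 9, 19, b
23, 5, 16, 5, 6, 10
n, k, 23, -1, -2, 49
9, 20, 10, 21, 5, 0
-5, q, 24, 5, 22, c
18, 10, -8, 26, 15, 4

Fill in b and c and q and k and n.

Rows 2 and 4 both sum to 65, so that's the common total.
The known cells in column 1 total 68, leaving 65 − 68 = -3 for the blank.
The known cells in row 3 total 66, leaving 65 − 66 = -1 for the blank.
The known cells in row 1 total 68, leaving 65 − 68 = -3 for the blank.
The known cells in column 6 total 60, leaving 65 − 60 = 5 for the blank.
The known cells in row 5 total 51, leaving 65 − 51 = 14 for the blank.

b = -3, c = 5, q = 14, k = -1, n = -3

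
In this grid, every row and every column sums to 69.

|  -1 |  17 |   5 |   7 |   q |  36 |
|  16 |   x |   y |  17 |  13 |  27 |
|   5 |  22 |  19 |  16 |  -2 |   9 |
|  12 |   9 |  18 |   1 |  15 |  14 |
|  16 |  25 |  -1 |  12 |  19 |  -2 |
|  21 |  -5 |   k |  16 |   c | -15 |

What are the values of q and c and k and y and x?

Row 1: -1 + 17 + 5 + 7 + 36 = 64, so its missing entry is 69 − 64 = 5.
Column 2: 17 + 22 + 9 + 25 − 5 = 68, so its missing entry is 69 − 68 = 1.
Row 2: 16 + 1 + 17 + 13 + 27 = 74, so its missing entry is 69 − 74 = -5.
Column 5: 5 + 13 − 2 + 15 + 19 = 50, so its missing entry is 69 − 50 = 19.
Row 6: 21 − 5 + 16 + 19 − 15 = 36, so its missing entry is 69 − 36 = 33.

q = 5, c = 19, k = 33, y = -5, x = 1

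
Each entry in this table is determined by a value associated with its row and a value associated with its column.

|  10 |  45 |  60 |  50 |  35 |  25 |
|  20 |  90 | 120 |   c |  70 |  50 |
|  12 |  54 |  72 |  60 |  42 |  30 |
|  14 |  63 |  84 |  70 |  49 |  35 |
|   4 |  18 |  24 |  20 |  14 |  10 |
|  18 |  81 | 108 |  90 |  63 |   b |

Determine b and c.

b = 45, c = 100

Each row is a constant multiple of every other row — this is a multiplication table with the headers hidden.
Row 6 is 63/35 = 9/5 times row 1, so its entry in column 6 is 25 × 9/5 = 45.
Row 2 is 70/35 = 2/1 times row 1, so its entry in column 4 is 50 × 2/1 = 100.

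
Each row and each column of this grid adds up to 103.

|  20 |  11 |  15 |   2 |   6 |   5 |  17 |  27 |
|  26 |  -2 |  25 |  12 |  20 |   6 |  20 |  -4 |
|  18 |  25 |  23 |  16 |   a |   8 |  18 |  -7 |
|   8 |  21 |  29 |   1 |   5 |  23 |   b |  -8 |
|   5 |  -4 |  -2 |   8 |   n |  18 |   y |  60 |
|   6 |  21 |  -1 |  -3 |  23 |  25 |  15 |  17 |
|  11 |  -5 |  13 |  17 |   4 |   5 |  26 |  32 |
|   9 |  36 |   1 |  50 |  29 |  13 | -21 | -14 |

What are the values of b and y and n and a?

b = 24, y = 4, n = 14, a = 2

Row 3: 18 + 25 + 23 + 16 + 8 + 18 − 7 = 101, so its missing entry is 103 − 101 = 2.
Column 5: 6 + 20 + 2 + 5 + 23 + 4 + 29 = 89, so its missing entry is 103 − 89 = 14.
Row 5: 5 − 4 − 2 + 8 + 14 + 18 + 60 = 99, so its missing entry is 103 − 99 = 4.
Row 4: 8 + 21 + 29 + 1 + 5 + 23 − 8 = 79, so its missing entry is 103 − 79 = 24.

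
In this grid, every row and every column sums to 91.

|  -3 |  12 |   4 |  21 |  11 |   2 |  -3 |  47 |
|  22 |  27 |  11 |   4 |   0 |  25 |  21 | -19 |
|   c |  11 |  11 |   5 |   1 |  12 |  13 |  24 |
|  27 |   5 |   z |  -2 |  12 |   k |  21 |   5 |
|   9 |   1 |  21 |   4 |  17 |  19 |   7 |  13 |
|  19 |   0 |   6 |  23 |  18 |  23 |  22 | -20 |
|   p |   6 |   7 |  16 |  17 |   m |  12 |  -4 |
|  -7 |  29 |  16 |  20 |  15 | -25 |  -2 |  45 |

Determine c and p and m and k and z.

c = 14, p = 10, m = 27, k = 8, z = 15

Row 3: 11 + 11 + 5 + 1 + 12 + 13 + 24 = 77, so its missing entry is 91 − 77 = 14.
Column 1: -3 + 22 + 14 + 27 + 9 + 19 − 7 = 81, so its missing entry is 91 − 81 = 10.
Row 7: 10 + 6 + 7 + 16 + 17 + 12 − 4 = 64, so its missing entry is 91 − 64 = 27.
Column 3: 4 + 11 + 11 + 21 + 6 + 7 + 16 = 76, so its missing entry is 91 − 76 = 15.
Row 4: 27 + 5 + 15 − 2 + 12 + 21 + 5 = 83, so its missing entry is 91 − 83 = 8.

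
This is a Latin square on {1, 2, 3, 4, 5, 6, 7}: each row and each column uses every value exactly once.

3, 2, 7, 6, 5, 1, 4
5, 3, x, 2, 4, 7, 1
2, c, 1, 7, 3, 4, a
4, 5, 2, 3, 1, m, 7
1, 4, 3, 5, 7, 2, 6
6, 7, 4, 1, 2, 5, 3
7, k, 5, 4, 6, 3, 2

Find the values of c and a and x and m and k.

c = 6, a = 5, x = 6, m = 6, k = 1

For row 2, column 3: row 2 already has {1, 2, 3, 4, 5, 7}; that leaves 6.
Cell (7,2): row 7 already has {2, 3, 4, 5, 6, 7} → 1.
For row 3, column 2: column 2 already has {1, 2, 3, 4, 5, 7}; that leaves 6.
At (row 3, col 7): row 3 already has {1, 2, 3, 4, 6, 7}, so the value is 5.
Cell (4,6): row 4 already has {1, 2, 3, 4, 5, 7} → 6.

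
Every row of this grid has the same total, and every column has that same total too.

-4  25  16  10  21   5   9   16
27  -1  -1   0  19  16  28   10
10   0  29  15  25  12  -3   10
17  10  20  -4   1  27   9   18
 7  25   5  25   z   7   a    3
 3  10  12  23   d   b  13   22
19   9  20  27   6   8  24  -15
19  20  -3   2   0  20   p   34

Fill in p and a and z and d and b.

p = 6, a = 12, z = 14, d = 12, b = 3

Rows 1 and 2 both sum to 98, so that's the common total.
Column 6 has 5 + 16 + 12 + 27 + 7 + 8 + 20 = 95; the blank must be 98 − 95 = 3.
Row 6 has 3 + 10 + 12 + 23 + 3 + 13 + 22 = 86; the blank must be 98 − 86 = 12.
Column 5 has 21 + 19 + 25 + 1 + 12 + 6 + 0 = 84; the blank must be 98 − 84 = 14.
Row 5 has 7 + 25 + 5 + 25 + 14 + 7 + 3 = 86; the blank must be 98 − 86 = 12.
Row 8 has 19 + 20 − 3 + 2 + 0 + 20 + 34 = 92; the blank must be 98 − 92 = 6.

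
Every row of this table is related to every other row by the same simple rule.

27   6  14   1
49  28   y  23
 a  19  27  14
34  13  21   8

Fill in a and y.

a = 40, y = 36

The difference between any two rows is the same in every column — this is an addition table with the headers hidden.
Row 3 minus row 1 is 14 − 1 = 13, so its entry in column 1 is 27 + 13 = 40.
Row 2 minus row 1 is 23 − 1 = 22, so its entry in column 3 is 14 + 22 = 36.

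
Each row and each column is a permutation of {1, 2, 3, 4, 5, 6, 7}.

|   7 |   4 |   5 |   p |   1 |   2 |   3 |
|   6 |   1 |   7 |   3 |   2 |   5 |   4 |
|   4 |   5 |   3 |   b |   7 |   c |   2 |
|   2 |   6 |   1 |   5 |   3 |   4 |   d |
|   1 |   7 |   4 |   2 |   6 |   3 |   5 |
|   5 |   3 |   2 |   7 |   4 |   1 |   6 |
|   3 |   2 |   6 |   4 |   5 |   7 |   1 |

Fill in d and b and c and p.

d = 7, b = 1, c = 6, p = 6

At (row 1, col 4): row 1 already has {1, 2, 3, 4, 5, 7}, so the value is 6.
At (row 3, col 4): column 4 already has {2, 3, 4, 5, 6, 7}, so the value is 1.
For row 3, column 6: row 3 already has {1, 2, 3, 4, 5, 7}; that leaves 6.
At (row 4, col 7): row 4 already has {1, 2, 3, 4, 5, 6}, so the value is 7.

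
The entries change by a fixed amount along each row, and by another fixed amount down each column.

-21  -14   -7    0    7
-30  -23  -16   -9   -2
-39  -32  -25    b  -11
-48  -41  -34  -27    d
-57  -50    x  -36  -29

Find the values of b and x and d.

Along each row the entries change by 7 per step; down each column they change by -9.
Row 3: from -39 at column 1, stepping by 7 to column 4 gives -18.
Row 5: from -57 at column 1, stepping by 7 to column 3 gives -43.
Row 4: from -48 at column 1, stepping by 7 to column 5 gives -20.

b = -18, x = -43, d = -20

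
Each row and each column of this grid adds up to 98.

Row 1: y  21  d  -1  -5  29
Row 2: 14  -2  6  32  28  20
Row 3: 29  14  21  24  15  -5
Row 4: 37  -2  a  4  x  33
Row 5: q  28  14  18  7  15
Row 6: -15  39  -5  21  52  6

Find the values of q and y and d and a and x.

The known cells in row 5 total 82, leaving 98 − 82 = 16 for the blank.
The known cells in column 5 total 97, leaving 98 − 97 = 1 for the blank.
The known cells in column 1 total 81, leaving 98 − 81 = 17 for the blank.
The known cells in row 1 total 61, leaving 98 − 61 = 37 for the blank.
The known cells in row 4 total 73, leaving 98 − 73 = 25 for the blank.

q = 16, y = 17, d = 37, a = 25, x = 1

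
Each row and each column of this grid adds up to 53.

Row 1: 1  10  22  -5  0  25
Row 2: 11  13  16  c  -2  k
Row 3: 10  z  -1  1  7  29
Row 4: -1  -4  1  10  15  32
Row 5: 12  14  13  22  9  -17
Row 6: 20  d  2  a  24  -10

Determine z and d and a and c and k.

Row 3 has 10 − 1 + 1 + 7 + 29 = 46; the blank must be 53 − 46 = 7.
Column 6 has 25 + 29 + 32 − 17 − 10 = 59; the blank must be 53 − 59 = -6.
Column 2 has 10 + 13 + 7 − 4 + 14 = 40; the blank must be 53 − 40 = 13.
Row 6 has 20 + 13 + 2 + 24 − 10 = 49; the blank must be 53 − 49 = 4.
Row 2 has 11 + 13 + 16 − 2 − 6 = 32; the blank must be 53 − 32 = 21.

z = 7, d = 13, a = 4, c = 21, k = -6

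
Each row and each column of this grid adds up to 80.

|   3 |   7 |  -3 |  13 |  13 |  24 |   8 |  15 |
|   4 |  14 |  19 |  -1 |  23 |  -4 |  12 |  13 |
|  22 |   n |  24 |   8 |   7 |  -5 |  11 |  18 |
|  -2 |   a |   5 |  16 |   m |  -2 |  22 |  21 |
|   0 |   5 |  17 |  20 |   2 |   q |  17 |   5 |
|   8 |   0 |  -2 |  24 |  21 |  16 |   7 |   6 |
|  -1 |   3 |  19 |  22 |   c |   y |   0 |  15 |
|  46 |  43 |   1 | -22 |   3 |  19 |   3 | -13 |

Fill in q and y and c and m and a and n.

q = 14, y = 18, c = 4, m = 7, a = 13, n = -5

Row 3: 22 + 24 + 8 + 7 − 5 + 11 + 18 = 85, so its missing entry is 80 − 85 = -5.
Column 2: 7 + 14 − 5 + 5 + 0 + 3 + 43 = 67, so its missing entry is 80 − 67 = 13.
Row 4: -2 + 13 + 5 + 16 − 2 + 22 + 21 = 73, so its missing entry is 80 − 73 = 7.
Column 5: 13 + 23 + 7 + 7 + 2 + 21 + 3 = 76, so its missing entry is 80 − 76 = 4.
Row 7: -1 + 3 + 19 + 22 + 4 + 0 + 15 = 62, so its missing entry is 80 − 62 = 18.
Row 5: 0 + 5 + 17 + 20 + 2 + 17 + 5 = 66, so its missing entry is 80 − 66 = 14.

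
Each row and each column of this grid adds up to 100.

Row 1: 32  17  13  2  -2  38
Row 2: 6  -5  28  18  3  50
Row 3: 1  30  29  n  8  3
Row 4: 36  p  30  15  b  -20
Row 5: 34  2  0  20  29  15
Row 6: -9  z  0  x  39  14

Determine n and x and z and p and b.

Column 5 has -2 + 3 + 8 + 29 + 39 = 77; the blank must be 100 − 77 = 23.
Row 4 has 36 + 30 + 15 + 23 − 20 = 84; the blank must be 100 − 84 = 16.
Column 2 has 17 − 5 + 30 + 16 + 2 = 60; the blank must be 100 − 60 = 40.
Row 3 has 1 + 30 + 29 + 8 + 3 = 71; the blank must be 100 − 71 = 29.
Row 6 has -9 + 40 + 0 + 39 + 14 = 84; the blank must be 100 − 84 = 16.

n = 29, x = 16, z = 40, p = 16, b = 23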